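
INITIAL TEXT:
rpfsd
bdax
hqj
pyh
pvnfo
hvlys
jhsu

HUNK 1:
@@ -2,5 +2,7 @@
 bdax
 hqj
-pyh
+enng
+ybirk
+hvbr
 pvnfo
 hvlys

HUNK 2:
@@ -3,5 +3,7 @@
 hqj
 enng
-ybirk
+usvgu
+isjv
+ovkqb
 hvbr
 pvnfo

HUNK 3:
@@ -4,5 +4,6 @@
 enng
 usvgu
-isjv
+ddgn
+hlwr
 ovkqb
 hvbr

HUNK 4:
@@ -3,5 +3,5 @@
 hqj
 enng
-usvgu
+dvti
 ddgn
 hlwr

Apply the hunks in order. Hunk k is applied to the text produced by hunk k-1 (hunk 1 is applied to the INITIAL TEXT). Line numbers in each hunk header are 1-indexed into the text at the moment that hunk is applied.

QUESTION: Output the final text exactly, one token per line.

Answer: rpfsd
bdax
hqj
enng
dvti
ddgn
hlwr
ovkqb
hvbr
pvnfo
hvlys
jhsu

Derivation:
Hunk 1: at line 2 remove [pyh] add [enng,ybirk,hvbr] -> 9 lines: rpfsd bdax hqj enng ybirk hvbr pvnfo hvlys jhsu
Hunk 2: at line 3 remove [ybirk] add [usvgu,isjv,ovkqb] -> 11 lines: rpfsd bdax hqj enng usvgu isjv ovkqb hvbr pvnfo hvlys jhsu
Hunk 3: at line 4 remove [isjv] add [ddgn,hlwr] -> 12 lines: rpfsd bdax hqj enng usvgu ddgn hlwr ovkqb hvbr pvnfo hvlys jhsu
Hunk 4: at line 3 remove [usvgu] add [dvti] -> 12 lines: rpfsd bdax hqj enng dvti ddgn hlwr ovkqb hvbr pvnfo hvlys jhsu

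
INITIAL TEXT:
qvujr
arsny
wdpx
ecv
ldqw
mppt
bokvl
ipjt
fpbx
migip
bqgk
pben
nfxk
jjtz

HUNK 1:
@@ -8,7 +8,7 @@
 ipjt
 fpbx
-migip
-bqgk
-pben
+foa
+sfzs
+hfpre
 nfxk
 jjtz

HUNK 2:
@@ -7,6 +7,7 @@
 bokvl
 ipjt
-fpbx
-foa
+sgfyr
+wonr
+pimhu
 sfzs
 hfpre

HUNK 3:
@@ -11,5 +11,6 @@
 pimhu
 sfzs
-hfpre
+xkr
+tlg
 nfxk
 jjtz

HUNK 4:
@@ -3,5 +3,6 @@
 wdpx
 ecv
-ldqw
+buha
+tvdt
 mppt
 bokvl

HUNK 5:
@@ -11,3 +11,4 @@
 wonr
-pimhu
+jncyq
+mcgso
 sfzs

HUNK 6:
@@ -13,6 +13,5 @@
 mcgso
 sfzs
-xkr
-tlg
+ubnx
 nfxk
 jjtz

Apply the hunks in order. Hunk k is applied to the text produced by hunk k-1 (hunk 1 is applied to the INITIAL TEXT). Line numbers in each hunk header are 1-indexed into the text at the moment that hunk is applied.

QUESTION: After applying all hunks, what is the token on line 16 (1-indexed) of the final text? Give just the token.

Answer: nfxk

Derivation:
Hunk 1: at line 8 remove [migip,bqgk,pben] add [foa,sfzs,hfpre] -> 14 lines: qvujr arsny wdpx ecv ldqw mppt bokvl ipjt fpbx foa sfzs hfpre nfxk jjtz
Hunk 2: at line 7 remove [fpbx,foa] add [sgfyr,wonr,pimhu] -> 15 lines: qvujr arsny wdpx ecv ldqw mppt bokvl ipjt sgfyr wonr pimhu sfzs hfpre nfxk jjtz
Hunk 3: at line 11 remove [hfpre] add [xkr,tlg] -> 16 lines: qvujr arsny wdpx ecv ldqw mppt bokvl ipjt sgfyr wonr pimhu sfzs xkr tlg nfxk jjtz
Hunk 4: at line 3 remove [ldqw] add [buha,tvdt] -> 17 lines: qvujr arsny wdpx ecv buha tvdt mppt bokvl ipjt sgfyr wonr pimhu sfzs xkr tlg nfxk jjtz
Hunk 5: at line 11 remove [pimhu] add [jncyq,mcgso] -> 18 lines: qvujr arsny wdpx ecv buha tvdt mppt bokvl ipjt sgfyr wonr jncyq mcgso sfzs xkr tlg nfxk jjtz
Hunk 6: at line 13 remove [xkr,tlg] add [ubnx] -> 17 lines: qvujr arsny wdpx ecv buha tvdt mppt bokvl ipjt sgfyr wonr jncyq mcgso sfzs ubnx nfxk jjtz
Final line 16: nfxk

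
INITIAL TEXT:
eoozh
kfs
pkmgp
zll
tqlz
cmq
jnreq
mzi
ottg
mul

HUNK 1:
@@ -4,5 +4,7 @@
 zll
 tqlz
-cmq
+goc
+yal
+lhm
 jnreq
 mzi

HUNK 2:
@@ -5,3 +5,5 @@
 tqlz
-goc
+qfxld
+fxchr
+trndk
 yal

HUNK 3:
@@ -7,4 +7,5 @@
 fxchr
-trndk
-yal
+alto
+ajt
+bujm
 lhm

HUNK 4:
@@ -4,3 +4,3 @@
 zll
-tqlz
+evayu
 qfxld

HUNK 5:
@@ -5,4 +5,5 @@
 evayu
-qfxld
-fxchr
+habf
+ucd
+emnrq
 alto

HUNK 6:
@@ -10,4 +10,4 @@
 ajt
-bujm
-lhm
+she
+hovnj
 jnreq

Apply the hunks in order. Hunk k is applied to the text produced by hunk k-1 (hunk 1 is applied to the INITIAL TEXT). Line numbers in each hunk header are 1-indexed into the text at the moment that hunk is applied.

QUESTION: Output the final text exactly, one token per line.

Answer: eoozh
kfs
pkmgp
zll
evayu
habf
ucd
emnrq
alto
ajt
she
hovnj
jnreq
mzi
ottg
mul

Derivation:
Hunk 1: at line 4 remove [cmq] add [goc,yal,lhm] -> 12 lines: eoozh kfs pkmgp zll tqlz goc yal lhm jnreq mzi ottg mul
Hunk 2: at line 5 remove [goc] add [qfxld,fxchr,trndk] -> 14 lines: eoozh kfs pkmgp zll tqlz qfxld fxchr trndk yal lhm jnreq mzi ottg mul
Hunk 3: at line 7 remove [trndk,yal] add [alto,ajt,bujm] -> 15 lines: eoozh kfs pkmgp zll tqlz qfxld fxchr alto ajt bujm lhm jnreq mzi ottg mul
Hunk 4: at line 4 remove [tqlz] add [evayu] -> 15 lines: eoozh kfs pkmgp zll evayu qfxld fxchr alto ajt bujm lhm jnreq mzi ottg mul
Hunk 5: at line 5 remove [qfxld,fxchr] add [habf,ucd,emnrq] -> 16 lines: eoozh kfs pkmgp zll evayu habf ucd emnrq alto ajt bujm lhm jnreq mzi ottg mul
Hunk 6: at line 10 remove [bujm,lhm] add [she,hovnj] -> 16 lines: eoozh kfs pkmgp zll evayu habf ucd emnrq alto ajt she hovnj jnreq mzi ottg mul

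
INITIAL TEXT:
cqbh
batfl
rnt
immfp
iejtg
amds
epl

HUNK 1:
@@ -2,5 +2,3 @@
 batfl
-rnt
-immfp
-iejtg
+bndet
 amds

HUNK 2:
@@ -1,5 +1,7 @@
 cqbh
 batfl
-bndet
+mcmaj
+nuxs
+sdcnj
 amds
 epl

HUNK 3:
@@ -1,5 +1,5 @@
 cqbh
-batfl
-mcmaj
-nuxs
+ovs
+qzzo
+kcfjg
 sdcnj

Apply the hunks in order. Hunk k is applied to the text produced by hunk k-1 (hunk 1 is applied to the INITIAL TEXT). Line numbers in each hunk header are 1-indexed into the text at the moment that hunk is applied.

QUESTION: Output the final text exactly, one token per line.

Hunk 1: at line 2 remove [rnt,immfp,iejtg] add [bndet] -> 5 lines: cqbh batfl bndet amds epl
Hunk 2: at line 1 remove [bndet] add [mcmaj,nuxs,sdcnj] -> 7 lines: cqbh batfl mcmaj nuxs sdcnj amds epl
Hunk 3: at line 1 remove [batfl,mcmaj,nuxs] add [ovs,qzzo,kcfjg] -> 7 lines: cqbh ovs qzzo kcfjg sdcnj amds epl

Answer: cqbh
ovs
qzzo
kcfjg
sdcnj
amds
epl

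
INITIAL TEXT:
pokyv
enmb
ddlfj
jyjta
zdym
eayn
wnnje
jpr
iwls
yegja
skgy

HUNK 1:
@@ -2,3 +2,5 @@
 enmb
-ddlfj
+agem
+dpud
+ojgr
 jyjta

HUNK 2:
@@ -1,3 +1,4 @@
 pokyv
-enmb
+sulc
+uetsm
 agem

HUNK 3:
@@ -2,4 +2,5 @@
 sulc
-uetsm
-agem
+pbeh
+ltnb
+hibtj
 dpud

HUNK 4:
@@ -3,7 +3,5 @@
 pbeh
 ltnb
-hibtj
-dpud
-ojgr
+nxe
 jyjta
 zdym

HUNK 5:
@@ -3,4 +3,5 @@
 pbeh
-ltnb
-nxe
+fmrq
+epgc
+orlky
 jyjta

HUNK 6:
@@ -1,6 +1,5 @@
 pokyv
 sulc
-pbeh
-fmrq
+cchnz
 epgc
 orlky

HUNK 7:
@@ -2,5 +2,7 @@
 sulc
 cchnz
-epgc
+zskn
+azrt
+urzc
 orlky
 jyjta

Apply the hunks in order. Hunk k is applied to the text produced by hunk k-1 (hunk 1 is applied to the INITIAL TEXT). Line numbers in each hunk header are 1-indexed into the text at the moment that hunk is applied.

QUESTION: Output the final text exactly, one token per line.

Hunk 1: at line 2 remove [ddlfj] add [agem,dpud,ojgr] -> 13 lines: pokyv enmb agem dpud ojgr jyjta zdym eayn wnnje jpr iwls yegja skgy
Hunk 2: at line 1 remove [enmb] add [sulc,uetsm] -> 14 lines: pokyv sulc uetsm agem dpud ojgr jyjta zdym eayn wnnje jpr iwls yegja skgy
Hunk 3: at line 2 remove [uetsm,agem] add [pbeh,ltnb,hibtj] -> 15 lines: pokyv sulc pbeh ltnb hibtj dpud ojgr jyjta zdym eayn wnnje jpr iwls yegja skgy
Hunk 4: at line 3 remove [hibtj,dpud,ojgr] add [nxe] -> 13 lines: pokyv sulc pbeh ltnb nxe jyjta zdym eayn wnnje jpr iwls yegja skgy
Hunk 5: at line 3 remove [ltnb,nxe] add [fmrq,epgc,orlky] -> 14 lines: pokyv sulc pbeh fmrq epgc orlky jyjta zdym eayn wnnje jpr iwls yegja skgy
Hunk 6: at line 1 remove [pbeh,fmrq] add [cchnz] -> 13 lines: pokyv sulc cchnz epgc orlky jyjta zdym eayn wnnje jpr iwls yegja skgy
Hunk 7: at line 2 remove [epgc] add [zskn,azrt,urzc] -> 15 lines: pokyv sulc cchnz zskn azrt urzc orlky jyjta zdym eayn wnnje jpr iwls yegja skgy

Answer: pokyv
sulc
cchnz
zskn
azrt
urzc
orlky
jyjta
zdym
eayn
wnnje
jpr
iwls
yegja
skgy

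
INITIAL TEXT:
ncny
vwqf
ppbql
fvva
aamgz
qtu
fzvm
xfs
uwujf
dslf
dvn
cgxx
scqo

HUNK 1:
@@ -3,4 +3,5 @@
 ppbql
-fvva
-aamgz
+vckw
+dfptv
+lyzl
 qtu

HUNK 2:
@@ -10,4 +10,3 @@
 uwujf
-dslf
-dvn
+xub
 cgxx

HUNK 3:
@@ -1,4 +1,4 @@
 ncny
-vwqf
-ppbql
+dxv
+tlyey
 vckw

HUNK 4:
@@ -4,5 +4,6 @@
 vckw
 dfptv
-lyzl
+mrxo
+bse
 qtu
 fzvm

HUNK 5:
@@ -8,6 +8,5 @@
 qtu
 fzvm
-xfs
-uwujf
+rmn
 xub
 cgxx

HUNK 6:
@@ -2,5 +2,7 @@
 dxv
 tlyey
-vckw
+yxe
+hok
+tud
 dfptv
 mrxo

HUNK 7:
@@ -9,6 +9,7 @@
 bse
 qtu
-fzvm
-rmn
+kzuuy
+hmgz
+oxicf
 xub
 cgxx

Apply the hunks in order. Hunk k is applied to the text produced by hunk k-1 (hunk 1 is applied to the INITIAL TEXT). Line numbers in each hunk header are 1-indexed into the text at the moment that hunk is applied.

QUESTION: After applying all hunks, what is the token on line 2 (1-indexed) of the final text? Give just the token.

Answer: dxv

Derivation:
Hunk 1: at line 3 remove [fvva,aamgz] add [vckw,dfptv,lyzl] -> 14 lines: ncny vwqf ppbql vckw dfptv lyzl qtu fzvm xfs uwujf dslf dvn cgxx scqo
Hunk 2: at line 10 remove [dslf,dvn] add [xub] -> 13 lines: ncny vwqf ppbql vckw dfptv lyzl qtu fzvm xfs uwujf xub cgxx scqo
Hunk 3: at line 1 remove [vwqf,ppbql] add [dxv,tlyey] -> 13 lines: ncny dxv tlyey vckw dfptv lyzl qtu fzvm xfs uwujf xub cgxx scqo
Hunk 4: at line 4 remove [lyzl] add [mrxo,bse] -> 14 lines: ncny dxv tlyey vckw dfptv mrxo bse qtu fzvm xfs uwujf xub cgxx scqo
Hunk 5: at line 8 remove [xfs,uwujf] add [rmn] -> 13 lines: ncny dxv tlyey vckw dfptv mrxo bse qtu fzvm rmn xub cgxx scqo
Hunk 6: at line 2 remove [vckw] add [yxe,hok,tud] -> 15 lines: ncny dxv tlyey yxe hok tud dfptv mrxo bse qtu fzvm rmn xub cgxx scqo
Hunk 7: at line 9 remove [fzvm,rmn] add [kzuuy,hmgz,oxicf] -> 16 lines: ncny dxv tlyey yxe hok tud dfptv mrxo bse qtu kzuuy hmgz oxicf xub cgxx scqo
Final line 2: dxv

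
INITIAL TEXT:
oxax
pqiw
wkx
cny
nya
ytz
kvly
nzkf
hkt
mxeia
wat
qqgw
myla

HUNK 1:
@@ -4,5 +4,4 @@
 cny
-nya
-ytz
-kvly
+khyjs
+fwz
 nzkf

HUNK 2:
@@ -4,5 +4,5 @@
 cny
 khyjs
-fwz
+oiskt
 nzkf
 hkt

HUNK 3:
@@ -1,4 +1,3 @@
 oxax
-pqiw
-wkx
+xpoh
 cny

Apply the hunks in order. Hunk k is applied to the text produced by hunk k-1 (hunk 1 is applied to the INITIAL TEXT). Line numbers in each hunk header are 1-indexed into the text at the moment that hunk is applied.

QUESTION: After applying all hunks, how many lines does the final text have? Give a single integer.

Answer: 11

Derivation:
Hunk 1: at line 4 remove [nya,ytz,kvly] add [khyjs,fwz] -> 12 lines: oxax pqiw wkx cny khyjs fwz nzkf hkt mxeia wat qqgw myla
Hunk 2: at line 4 remove [fwz] add [oiskt] -> 12 lines: oxax pqiw wkx cny khyjs oiskt nzkf hkt mxeia wat qqgw myla
Hunk 3: at line 1 remove [pqiw,wkx] add [xpoh] -> 11 lines: oxax xpoh cny khyjs oiskt nzkf hkt mxeia wat qqgw myla
Final line count: 11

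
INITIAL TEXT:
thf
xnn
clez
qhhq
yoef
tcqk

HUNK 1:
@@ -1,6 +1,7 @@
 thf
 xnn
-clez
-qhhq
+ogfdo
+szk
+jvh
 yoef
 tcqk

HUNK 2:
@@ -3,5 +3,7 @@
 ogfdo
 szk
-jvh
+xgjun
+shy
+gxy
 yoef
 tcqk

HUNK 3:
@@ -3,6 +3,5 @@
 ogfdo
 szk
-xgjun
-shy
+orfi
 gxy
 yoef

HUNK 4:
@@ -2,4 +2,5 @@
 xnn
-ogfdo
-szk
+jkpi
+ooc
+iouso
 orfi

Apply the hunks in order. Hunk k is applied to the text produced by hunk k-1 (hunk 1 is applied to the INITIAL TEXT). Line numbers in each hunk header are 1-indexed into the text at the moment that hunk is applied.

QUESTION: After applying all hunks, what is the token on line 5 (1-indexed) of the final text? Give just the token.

Answer: iouso

Derivation:
Hunk 1: at line 1 remove [clez,qhhq] add [ogfdo,szk,jvh] -> 7 lines: thf xnn ogfdo szk jvh yoef tcqk
Hunk 2: at line 3 remove [jvh] add [xgjun,shy,gxy] -> 9 lines: thf xnn ogfdo szk xgjun shy gxy yoef tcqk
Hunk 3: at line 3 remove [xgjun,shy] add [orfi] -> 8 lines: thf xnn ogfdo szk orfi gxy yoef tcqk
Hunk 4: at line 2 remove [ogfdo,szk] add [jkpi,ooc,iouso] -> 9 lines: thf xnn jkpi ooc iouso orfi gxy yoef tcqk
Final line 5: iouso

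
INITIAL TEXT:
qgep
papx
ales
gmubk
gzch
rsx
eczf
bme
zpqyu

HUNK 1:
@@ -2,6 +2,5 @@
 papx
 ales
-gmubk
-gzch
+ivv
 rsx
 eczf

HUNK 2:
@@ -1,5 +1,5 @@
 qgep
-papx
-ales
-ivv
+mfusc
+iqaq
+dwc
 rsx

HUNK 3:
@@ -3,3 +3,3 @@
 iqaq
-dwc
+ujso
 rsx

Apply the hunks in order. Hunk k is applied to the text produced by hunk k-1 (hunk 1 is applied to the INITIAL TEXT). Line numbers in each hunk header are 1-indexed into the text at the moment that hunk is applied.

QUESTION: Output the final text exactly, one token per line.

Hunk 1: at line 2 remove [gmubk,gzch] add [ivv] -> 8 lines: qgep papx ales ivv rsx eczf bme zpqyu
Hunk 2: at line 1 remove [papx,ales,ivv] add [mfusc,iqaq,dwc] -> 8 lines: qgep mfusc iqaq dwc rsx eczf bme zpqyu
Hunk 3: at line 3 remove [dwc] add [ujso] -> 8 lines: qgep mfusc iqaq ujso rsx eczf bme zpqyu

Answer: qgep
mfusc
iqaq
ujso
rsx
eczf
bme
zpqyu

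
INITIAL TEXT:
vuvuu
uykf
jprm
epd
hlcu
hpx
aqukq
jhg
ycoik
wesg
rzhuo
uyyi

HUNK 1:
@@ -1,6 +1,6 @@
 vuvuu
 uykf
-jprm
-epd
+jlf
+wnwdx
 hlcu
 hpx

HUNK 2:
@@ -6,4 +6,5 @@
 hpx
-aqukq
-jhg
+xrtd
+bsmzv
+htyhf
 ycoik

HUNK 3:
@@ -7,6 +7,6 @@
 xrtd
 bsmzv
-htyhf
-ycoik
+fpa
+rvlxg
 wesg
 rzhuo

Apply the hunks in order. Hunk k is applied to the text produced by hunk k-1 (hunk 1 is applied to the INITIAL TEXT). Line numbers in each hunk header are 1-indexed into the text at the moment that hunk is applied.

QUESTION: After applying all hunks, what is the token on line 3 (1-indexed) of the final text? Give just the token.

Hunk 1: at line 1 remove [jprm,epd] add [jlf,wnwdx] -> 12 lines: vuvuu uykf jlf wnwdx hlcu hpx aqukq jhg ycoik wesg rzhuo uyyi
Hunk 2: at line 6 remove [aqukq,jhg] add [xrtd,bsmzv,htyhf] -> 13 lines: vuvuu uykf jlf wnwdx hlcu hpx xrtd bsmzv htyhf ycoik wesg rzhuo uyyi
Hunk 3: at line 7 remove [htyhf,ycoik] add [fpa,rvlxg] -> 13 lines: vuvuu uykf jlf wnwdx hlcu hpx xrtd bsmzv fpa rvlxg wesg rzhuo uyyi
Final line 3: jlf

Answer: jlf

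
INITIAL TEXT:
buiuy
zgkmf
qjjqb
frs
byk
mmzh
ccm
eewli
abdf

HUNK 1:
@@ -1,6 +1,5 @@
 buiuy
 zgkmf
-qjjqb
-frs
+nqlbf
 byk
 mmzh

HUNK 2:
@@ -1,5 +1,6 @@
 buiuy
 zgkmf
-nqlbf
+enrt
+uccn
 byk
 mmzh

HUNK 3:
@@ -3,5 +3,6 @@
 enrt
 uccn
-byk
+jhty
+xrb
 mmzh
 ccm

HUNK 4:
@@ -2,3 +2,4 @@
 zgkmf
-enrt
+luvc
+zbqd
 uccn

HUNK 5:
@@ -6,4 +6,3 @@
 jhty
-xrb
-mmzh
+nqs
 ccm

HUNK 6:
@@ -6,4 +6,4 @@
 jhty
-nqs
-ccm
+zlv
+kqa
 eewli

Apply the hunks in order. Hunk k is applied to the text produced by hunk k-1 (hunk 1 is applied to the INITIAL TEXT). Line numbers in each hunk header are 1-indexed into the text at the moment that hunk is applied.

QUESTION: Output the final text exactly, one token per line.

Hunk 1: at line 1 remove [qjjqb,frs] add [nqlbf] -> 8 lines: buiuy zgkmf nqlbf byk mmzh ccm eewli abdf
Hunk 2: at line 1 remove [nqlbf] add [enrt,uccn] -> 9 lines: buiuy zgkmf enrt uccn byk mmzh ccm eewli abdf
Hunk 3: at line 3 remove [byk] add [jhty,xrb] -> 10 lines: buiuy zgkmf enrt uccn jhty xrb mmzh ccm eewli abdf
Hunk 4: at line 2 remove [enrt] add [luvc,zbqd] -> 11 lines: buiuy zgkmf luvc zbqd uccn jhty xrb mmzh ccm eewli abdf
Hunk 5: at line 6 remove [xrb,mmzh] add [nqs] -> 10 lines: buiuy zgkmf luvc zbqd uccn jhty nqs ccm eewli abdf
Hunk 6: at line 6 remove [nqs,ccm] add [zlv,kqa] -> 10 lines: buiuy zgkmf luvc zbqd uccn jhty zlv kqa eewli abdf

Answer: buiuy
zgkmf
luvc
zbqd
uccn
jhty
zlv
kqa
eewli
abdf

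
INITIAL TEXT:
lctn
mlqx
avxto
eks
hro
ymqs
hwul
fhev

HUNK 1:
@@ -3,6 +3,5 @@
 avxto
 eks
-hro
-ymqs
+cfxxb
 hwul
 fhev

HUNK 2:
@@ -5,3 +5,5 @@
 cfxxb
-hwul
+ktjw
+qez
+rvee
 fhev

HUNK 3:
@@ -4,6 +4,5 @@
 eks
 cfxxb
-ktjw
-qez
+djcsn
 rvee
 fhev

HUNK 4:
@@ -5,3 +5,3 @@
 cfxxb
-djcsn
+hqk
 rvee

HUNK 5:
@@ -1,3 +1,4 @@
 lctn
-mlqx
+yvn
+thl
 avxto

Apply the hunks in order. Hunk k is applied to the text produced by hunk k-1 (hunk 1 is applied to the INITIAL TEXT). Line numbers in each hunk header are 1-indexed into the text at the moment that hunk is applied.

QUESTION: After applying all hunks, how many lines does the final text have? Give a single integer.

Answer: 9

Derivation:
Hunk 1: at line 3 remove [hro,ymqs] add [cfxxb] -> 7 lines: lctn mlqx avxto eks cfxxb hwul fhev
Hunk 2: at line 5 remove [hwul] add [ktjw,qez,rvee] -> 9 lines: lctn mlqx avxto eks cfxxb ktjw qez rvee fhev
Hunk 3: at line 4 remove [ktjw,qez] add [djcsn] -> 8 lines: lctn mlqx avxto eks cfxxb djcsn rvee fhev
Hunk 4: at line 5 remove [djcsn] add [hqk] -> 8 lines: lctn mlqx avxto eks cfxxb hqk rvee fhev
Hunk 5: at line 1 remove [mlqx] add [yvn,thl] -> 9 lines: lctn yvn thl avxto eks cfxxb hqk rvee fhev
Final line count: 9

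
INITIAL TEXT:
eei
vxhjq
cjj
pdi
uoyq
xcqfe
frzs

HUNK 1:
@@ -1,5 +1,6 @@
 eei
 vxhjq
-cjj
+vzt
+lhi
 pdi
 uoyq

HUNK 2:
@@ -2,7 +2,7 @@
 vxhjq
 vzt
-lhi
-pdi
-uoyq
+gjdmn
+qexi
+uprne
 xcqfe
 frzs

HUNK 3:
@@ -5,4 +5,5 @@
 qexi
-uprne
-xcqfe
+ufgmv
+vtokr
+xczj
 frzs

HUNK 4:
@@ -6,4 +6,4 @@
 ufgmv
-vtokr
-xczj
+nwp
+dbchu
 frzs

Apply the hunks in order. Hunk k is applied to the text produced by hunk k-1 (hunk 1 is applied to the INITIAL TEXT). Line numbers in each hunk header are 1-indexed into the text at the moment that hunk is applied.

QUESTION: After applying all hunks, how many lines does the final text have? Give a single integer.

Answer: 9

Derivation:
Hunk 1: at line 1 remove [cjj] add [vzt,lhi] -> 8 lines: eei vxhjq vzt lhi pdi uoyq xcqfe frzs
Hunk 2: at line 2 remove [lhi,pdi,uoyq] add [gjdmn,qexi,uprne] -> 8 lines: eei vxhjq vzt gjdmn qexi uprne xcqfe frzs
Hunk 3: at line 5 remove [uprne,xcqfe] add [ufgmv,vtokr,xczj] -> 9 lines: eei vxhjq vzt gjdmn qexi ufgmv vtokr xczj frzs
Hunk 4: at line 6 remove [vtokr,xczj] add [nwp,dbchu] -> 9 lines: eei vxhjq vzt gjdmn qexi ufgmv nwp dbchu frzs
Final line count: 9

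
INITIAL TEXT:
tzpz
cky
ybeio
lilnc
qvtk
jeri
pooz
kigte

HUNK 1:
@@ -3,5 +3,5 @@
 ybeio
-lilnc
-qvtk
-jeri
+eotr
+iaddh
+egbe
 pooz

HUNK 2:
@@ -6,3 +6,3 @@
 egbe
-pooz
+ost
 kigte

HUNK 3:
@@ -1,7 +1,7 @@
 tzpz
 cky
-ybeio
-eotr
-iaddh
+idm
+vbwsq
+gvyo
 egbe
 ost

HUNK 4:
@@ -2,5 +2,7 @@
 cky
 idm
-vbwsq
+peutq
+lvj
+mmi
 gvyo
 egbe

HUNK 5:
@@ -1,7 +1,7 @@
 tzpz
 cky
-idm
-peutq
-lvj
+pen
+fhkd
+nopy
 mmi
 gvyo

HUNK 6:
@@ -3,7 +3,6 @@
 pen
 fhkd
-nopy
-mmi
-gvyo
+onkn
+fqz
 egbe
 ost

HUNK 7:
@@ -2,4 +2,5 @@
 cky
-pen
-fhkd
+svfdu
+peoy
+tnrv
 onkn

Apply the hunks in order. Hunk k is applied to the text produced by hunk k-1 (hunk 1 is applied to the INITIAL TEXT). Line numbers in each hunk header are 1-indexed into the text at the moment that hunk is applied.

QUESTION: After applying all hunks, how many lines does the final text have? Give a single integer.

Answer: 10

Derivation:
Hunk 1: at line 3 remove [lilnc,qvtk,jeri] add [eotr,iaddh,egbe] -> 8 lines: tzpz cky ybeio eotr iaddh egbe pooz kigte
Hunk 2: at line 6 remove [pooz] add [ost] -> 8 lines: tzpz cky ybeio eotr iaddh egbe ost kigte
Hunk 3: at line 1 remove [ybeio,eotr,iaddh] add [idm,vbwsq,gvyo] -> 8 lines: tzpz cky idm vbwsq gvyo egbe ost kigte
Hunk 4: at line 2 remove [vbwsq] add [peutq,lvj,mmi] -> 10 lines: tzpz cky idm peutq lvj mmi gvyo egbe ost kigte
Hunk 5: at line 1 remove [idm,peutq,lvj] add [pen,fhkd,nopy] -> 10 lines: tzpz cky pen fhkd nopy mmi gvyo egbe ost kigte
Hunk 6: at line 3 remove [nopy,mmi,gvyo] add [onkn,fqz] -> 9 lines: tzpz cky pen fhkd onkn fqz egbe ost kigte
Hunk 7: at line 2 remove [pen,fhkd] add [svfdu,peoy,tnrv] -> 10 lines: tzpz cky svfdu peoy tnrv onkn fqz egbe ost kigte
Final line count: 10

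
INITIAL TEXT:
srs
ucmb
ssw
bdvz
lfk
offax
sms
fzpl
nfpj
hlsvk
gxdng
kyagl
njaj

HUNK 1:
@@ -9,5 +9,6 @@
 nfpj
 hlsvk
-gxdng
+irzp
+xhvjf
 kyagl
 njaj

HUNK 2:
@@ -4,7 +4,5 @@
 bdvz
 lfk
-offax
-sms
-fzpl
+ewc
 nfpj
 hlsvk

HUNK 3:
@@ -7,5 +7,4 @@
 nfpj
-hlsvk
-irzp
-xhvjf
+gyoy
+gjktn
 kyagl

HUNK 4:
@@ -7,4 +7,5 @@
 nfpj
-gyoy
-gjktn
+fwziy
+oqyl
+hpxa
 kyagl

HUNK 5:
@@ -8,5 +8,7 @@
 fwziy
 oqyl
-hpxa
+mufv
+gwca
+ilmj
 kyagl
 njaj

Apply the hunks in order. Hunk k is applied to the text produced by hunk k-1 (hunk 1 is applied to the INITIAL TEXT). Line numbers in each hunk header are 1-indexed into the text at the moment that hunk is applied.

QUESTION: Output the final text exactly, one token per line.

Hunk 1: at line 9 remove [gxdng] add [irzp,xhvjf] -> 14 lines: srs ucmb ssw bdvz lfk offax sms fzpl nfpj hlsvk irzp xhvjf kyagl njaj
Hunk 2: at line 4 remove [offax,sms,fzpl] add [ewc] -> 12 lines: srs ucmb ssw bdvz lfk ewc nfpj hlsvk irzp xhvjf kyagl njaj
Hunk 3: at line 7 remove [hlsvk,irzp,xhvjf] add [gyoy,gjktn] -> 11 lines: srs ucmb ssw bdvz lfk ewc nfpj gyoy gjktn kyagl njaj
Hunk 4: at line 7 remove [gyoy,gjktn] add [fwziy,oqyl,hpxa] -> 12 lines: srs ucmb ssw bdvz lfk ewc nfpj fwziy oqyl hpxa kyagl njaj
Hunk 5: at line 8 remove [hpxa] add [mufv,gwca,ilmj] -> 14 lines: srs ucmb ssw bdvz lfk ewc nfpj fwziy oqyl mufv gwca ilmj kyagl njaj

Answer: srs
ucmb
ssw
bdvz
lfk
ewc
nfpj
fwziy
oqyl
mufv
gwca
ilmj
kyagl
njaj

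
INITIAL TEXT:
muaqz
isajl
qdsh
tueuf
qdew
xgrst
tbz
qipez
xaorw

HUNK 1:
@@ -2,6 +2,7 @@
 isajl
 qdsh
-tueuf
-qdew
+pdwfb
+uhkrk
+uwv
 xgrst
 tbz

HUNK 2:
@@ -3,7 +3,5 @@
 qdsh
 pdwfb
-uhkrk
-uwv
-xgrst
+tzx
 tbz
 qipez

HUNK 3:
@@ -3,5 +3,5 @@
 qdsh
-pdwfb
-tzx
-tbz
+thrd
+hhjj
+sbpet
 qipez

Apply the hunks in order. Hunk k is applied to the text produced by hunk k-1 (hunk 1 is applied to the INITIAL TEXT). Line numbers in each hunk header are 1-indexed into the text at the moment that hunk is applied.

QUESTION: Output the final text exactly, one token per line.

Hunk 1: at line 2 remove [tueuf,qdew] add [pdwfb,uhkrk,uwv] -> 10 lines: muaqz isajl qdsh pdwfb uhkrk uwv xgrst tbz qipez xaorw
Hunk 2: at line 3 remove [uhkrk,uwv,xgrst] add [tzx] -> 8 lines: muaqz isajl qdsh pdwfb tzx tbz qipez xaorw
Hunk 3: at line 3 remove [pdwfb,tzx,tbz] add [thrd,hhjj,sbpet] -> 8 lines: muaqz isajl qdsh thrd hhjj sbpet qipez xaorw

Answer: muaqz
isajl
qdsh
thrd
hhjj
sbpet
qipez
xaorw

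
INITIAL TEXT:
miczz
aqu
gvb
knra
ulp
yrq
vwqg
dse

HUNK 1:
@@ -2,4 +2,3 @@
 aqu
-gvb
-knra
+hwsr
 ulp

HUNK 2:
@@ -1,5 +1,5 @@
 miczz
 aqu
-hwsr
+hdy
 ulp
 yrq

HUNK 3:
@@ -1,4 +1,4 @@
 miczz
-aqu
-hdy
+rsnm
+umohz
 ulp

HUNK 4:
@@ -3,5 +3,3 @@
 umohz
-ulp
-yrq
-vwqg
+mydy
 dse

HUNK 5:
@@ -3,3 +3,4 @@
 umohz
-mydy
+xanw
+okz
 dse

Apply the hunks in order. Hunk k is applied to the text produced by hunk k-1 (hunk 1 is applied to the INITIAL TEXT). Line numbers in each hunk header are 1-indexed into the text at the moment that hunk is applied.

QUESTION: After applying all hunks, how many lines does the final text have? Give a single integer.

Hunk 1: at line 2 remove [gvb,knra] add [hwsr] -> 7 lines: miczz aqu hwsr ulp yrq vwqg dse
Hunk 2: at line 1 remove [hwsr] add [hdy] -> 7 lines: miczz aqu hdy ulp yrq vwqg dse
Hunk 3: at line 1 remove [aqu,hdy] add [rsnm,umohz] -> 7 lines: miczz rsnm umohz ulp yrq vwqg dse
Hunk 4: at line 3 remove [ulp,yrq,vwqg] add [mydy] -> 5 lines: miczz rsnm umohz mydy dse
Hunk 5: at line 3 remove [mydy] add [xanw,okz] -> 6 lines: miczz rsnm umohz xanw okz dse
Final line count: 6

Answer: 6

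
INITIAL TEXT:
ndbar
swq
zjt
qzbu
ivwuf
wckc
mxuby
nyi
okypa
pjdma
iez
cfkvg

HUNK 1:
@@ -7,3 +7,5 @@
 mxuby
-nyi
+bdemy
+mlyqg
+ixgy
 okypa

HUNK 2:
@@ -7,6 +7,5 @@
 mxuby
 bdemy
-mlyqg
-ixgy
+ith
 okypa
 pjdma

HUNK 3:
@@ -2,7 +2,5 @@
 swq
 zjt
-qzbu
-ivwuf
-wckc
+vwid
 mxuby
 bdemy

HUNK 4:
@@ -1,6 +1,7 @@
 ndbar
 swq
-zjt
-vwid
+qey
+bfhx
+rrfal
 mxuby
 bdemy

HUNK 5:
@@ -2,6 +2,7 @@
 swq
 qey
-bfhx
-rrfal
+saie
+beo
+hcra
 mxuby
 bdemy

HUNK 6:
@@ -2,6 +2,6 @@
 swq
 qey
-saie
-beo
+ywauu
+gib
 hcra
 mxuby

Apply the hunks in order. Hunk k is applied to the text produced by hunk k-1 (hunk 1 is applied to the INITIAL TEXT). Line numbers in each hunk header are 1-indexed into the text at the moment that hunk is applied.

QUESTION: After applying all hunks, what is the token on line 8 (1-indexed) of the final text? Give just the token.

Answer: bdemy

Derivation:
Hunk 1: at line 7 remove [nyi] add [bdemy,mlyqg,ixgy] -> 14 lines: ndbar swq zjt qzbu ivwuf wckc mxuby bdemy mlyqg ixgy okypa pjdma iez cfkvg
Hunk 2: at line 7 remove [mlyqg,ixgy] add [ith] -> 13 lines: ndbar swq zjt qzbu ivwuf wckc mxuby bdemy ith okypa pjdma iez cfkvg
Hunk 3: at line 2 remove [qzbu,ivwuf,wckc] add [vwid] -> 11 lines: ndbar swq zjt vwid mxuby bdemy ith okypa pjdma iez cfkvg
Hunk 4: at line 1 remove [zjt,vwid] add [qey,bfhx,rrfal] -> 12 lines: ndbar swq qey bfhx rrfal mxuby bdemy ith okypa pjdma iez cfkvg
Hunk 5: at line 2 remove [bfhx,rrfal] add [saie,beo,hcra] -> 13 lines: ndbar swq qey saie beo hcra mxuby bdemy ith okypa pjdma iez cfkvg
Hunk 6: at line 2 remove [saie,beo] add [ywauu,gib] -> 13 lines: ndbar swq qey ywauu gib hcra mxuby bdemy ith okypa pjdma iez cfkvg
Final line 8: bdemy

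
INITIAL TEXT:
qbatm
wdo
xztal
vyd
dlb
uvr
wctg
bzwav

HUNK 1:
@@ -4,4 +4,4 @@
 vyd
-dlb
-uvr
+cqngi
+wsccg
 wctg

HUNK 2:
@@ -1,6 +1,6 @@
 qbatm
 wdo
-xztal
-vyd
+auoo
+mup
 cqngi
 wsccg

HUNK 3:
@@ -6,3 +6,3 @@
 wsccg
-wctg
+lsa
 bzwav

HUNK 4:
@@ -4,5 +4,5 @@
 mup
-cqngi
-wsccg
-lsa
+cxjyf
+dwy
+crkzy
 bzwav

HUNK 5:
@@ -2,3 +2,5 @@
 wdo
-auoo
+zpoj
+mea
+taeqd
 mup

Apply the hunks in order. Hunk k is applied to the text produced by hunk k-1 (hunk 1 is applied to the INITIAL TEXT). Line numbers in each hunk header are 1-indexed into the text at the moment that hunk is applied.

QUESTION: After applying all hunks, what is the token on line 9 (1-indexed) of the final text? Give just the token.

Answer: crkzy

Derivation:
Hunk 1: at line 4 remove [dlb,uvr] add [cqngi,wsccg] -> 8 lines: qbatm wdo xztal vyd cqngi wsccg wctg bzwav
Hunk 2: at line 1 remove [xztal,vyd] add [auoo,mup] -> 8 lines: qbatm wdo auoo mup cqngi wsccg wctg bzwav
Hunk 3: at line 6 remove [wctg] add [lsa] -> 8 lines: qbatm wdo auoo mup cqngi wsccg lsa bzwav
Hunk 4: at line 4 remove [cqngi,wsccg,lsa] add [cxjyf,dwy,crkzy] -> 8 lines: qbatm wdo auoo mup cxjyf dwy crkzy bzwav
Hunk 5: at line 2 remove [auoo] add [zpoj,mea,taeqd] -> 10 lines: qbatm wdo zpoj mea taeqd mup cxjyf dwy crkzy bzwav
Final line 9: crkzy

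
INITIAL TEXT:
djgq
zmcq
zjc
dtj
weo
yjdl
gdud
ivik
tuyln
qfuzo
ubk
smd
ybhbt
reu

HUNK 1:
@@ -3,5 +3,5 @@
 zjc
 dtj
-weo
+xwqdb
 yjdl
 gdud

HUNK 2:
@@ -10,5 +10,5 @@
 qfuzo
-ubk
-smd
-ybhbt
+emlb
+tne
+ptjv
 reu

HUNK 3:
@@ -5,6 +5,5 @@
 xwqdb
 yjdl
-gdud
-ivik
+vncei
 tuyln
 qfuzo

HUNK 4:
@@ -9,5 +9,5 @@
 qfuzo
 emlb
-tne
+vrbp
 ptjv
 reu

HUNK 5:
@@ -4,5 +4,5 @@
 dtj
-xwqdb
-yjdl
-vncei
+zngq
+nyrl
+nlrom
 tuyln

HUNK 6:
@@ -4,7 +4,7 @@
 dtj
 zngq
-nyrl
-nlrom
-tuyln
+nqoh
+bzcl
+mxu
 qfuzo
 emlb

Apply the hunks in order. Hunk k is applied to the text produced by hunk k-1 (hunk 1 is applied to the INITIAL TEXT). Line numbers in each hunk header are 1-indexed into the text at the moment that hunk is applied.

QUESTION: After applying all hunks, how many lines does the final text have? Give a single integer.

Hunk 1: at line 3 remove [weo] add [xwqdb] -> 14 lines: djgq zmcq zjc dtj xwqdb yjdl gdud ivik tuyln qfuzo ubk smd ybhbt reu
Hunk 2: at line 10 remove [ubk,smd,ybhbt] add [emlb,tne,ptjv] -> 14 lines: djgq zmcq zjc dtj xwqdb yjdl gdud ivik tuyln qfuzo emlb tne ptjv reu
Hunk 3: at line 5 remove [gdud,ivik] add [vncei] -> 13 lines: djgq zmcq zjc dtj xwqdb yjdl vncei tuyln qfuzo emlb tne ptjv reu
Hunk 4: at line 9 remove [tne] add [vrbp] -> 13 lines: djgq zmcq zjc dtj xwqdb yjdl vncei tuyln qfuzo emlb vrbp ptjv reu
Hunk 5: at line 4 remove [xwqdb,yjdl,vncei] add [zngq,nyrl,nlrom] -> 13 lines: djgq zmcq zjc dtj zngq nyrl nlrom tuyln qfuzo emlb vrbp ptjv reu
Hunk 6: at line 4 remove [nyrl,nlrom,tuyln] add [nqoh,bzcl,mxu] -> 13 lines: djgq zmcq zjc dtj zngq nqoh bzcl mxu qfuzo emlb vrbp ptjv reu
Final line count: 13

Answer: 13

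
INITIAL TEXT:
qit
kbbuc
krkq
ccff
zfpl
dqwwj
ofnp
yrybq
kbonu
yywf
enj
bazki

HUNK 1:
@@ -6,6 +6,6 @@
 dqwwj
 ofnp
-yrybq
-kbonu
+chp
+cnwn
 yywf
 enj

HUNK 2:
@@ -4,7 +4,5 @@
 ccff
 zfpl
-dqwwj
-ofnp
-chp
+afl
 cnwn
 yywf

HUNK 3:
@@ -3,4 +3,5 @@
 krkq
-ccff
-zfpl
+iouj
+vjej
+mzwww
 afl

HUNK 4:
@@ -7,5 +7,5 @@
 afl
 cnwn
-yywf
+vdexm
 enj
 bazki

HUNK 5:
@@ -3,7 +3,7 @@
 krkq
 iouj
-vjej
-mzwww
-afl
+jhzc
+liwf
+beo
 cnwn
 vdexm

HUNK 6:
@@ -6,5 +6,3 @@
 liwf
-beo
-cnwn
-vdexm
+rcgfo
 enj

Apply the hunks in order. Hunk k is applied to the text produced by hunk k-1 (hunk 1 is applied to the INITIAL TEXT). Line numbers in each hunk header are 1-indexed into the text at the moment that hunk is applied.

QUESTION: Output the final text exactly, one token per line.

Hunk 1: at line 6 remove [yrybq,kbonu] add [chp,cnwn] -> 12 lines: qit kbbuc krkq ccff zfpl dqwwj ofnp chp cnwn yywf enj bazki
Hunk 2: at line 4 remove [dqwwj,ofnp,chp] add [afl] -> 10 lines: qit kbbuc krkq ccff zfpl afl cnwn yywf enj bazki
Hunk 3: at line 3 remove [ccff,zfpl] add [iouj,vjej,mzwww] -> 11 lines: qit kbbuc krkq iouj vjej mzwww afl cnwn yywf enj bazki
Hunk 4: at line 7 remove [yywf] add [vdexm] -> 11 lines: qit kbbuc krkq iouj vjej mzwww afl cnwn vdexm enj bazki
Hunk 5: at line 3 remove [vjej,mzwww,afl] add [jhzc,liwf,beo] -> 11 lines: qit kbbuc krkq iouj jhzc liwf beo cnwn vdexm enj bazki
Hunk 6: at line 6 remove [beo,cnwn,vdexm] add [rcgfo] -> 9 lines: qit kbbuc krkq iouj jhzc liwf rcgfo enj bazki

Answer: qit
kbbuc
krkq
iouj
jhzc
liwf
rcgfo
enj
bazki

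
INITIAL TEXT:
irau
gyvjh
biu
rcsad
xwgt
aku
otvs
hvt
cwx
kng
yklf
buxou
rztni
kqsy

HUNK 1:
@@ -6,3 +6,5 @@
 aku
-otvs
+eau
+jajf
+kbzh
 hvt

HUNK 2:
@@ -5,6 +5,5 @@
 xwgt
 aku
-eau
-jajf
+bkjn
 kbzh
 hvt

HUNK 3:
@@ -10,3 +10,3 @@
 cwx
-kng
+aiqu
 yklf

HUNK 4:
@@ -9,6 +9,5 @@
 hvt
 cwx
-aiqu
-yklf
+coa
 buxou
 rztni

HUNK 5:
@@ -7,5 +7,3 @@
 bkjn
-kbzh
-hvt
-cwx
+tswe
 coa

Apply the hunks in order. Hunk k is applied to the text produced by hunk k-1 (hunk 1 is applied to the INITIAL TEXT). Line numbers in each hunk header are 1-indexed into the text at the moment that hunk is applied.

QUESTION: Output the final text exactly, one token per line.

Answer: irau
gyvjh
biu
rcsad
xwgt
aku
bkjn
tswe
coa
buxou
rztni
kqsy

Derivation:
Hunk 1: at line 6 remove [otvs] add [eau,jajf,kbzh] -> 16 lines: irau gyvjh biu rcsad xwgt aku eau jajf kbzh hvt cwx kng yklf buxou rztni kqsy
Hunk 2: at line 5 remove [eau,jajf] add [bkjn] -> 15 lines: irau gyvjh biu rcsad xwgt aku bkjn kbzh hvt cwx kng yklf buxou rztni kqsy
Hunk 3: at line 10 remove [kng] add [aiqu] -> 15 lines: irau gyvjh biu rcsad xwgt aku bkjn kbzh hvt cwx aiqu yklf buxou rztni kqsy
Hunk 4: at line 9 remove [aiqu,yklf] add [coa] -> 14 lines: irau gyvjh biu rcsad xwgt aku bkjn kbzh hvt cwx coa buxou rztni kqsy
Hunk 5: at line 7 remove [kbzh,hvt,cwx] add [tswe] -> 12 lines: irau gyvjh biu rcsad xwgt aku bkjn tswe coa buxou rztni kqsy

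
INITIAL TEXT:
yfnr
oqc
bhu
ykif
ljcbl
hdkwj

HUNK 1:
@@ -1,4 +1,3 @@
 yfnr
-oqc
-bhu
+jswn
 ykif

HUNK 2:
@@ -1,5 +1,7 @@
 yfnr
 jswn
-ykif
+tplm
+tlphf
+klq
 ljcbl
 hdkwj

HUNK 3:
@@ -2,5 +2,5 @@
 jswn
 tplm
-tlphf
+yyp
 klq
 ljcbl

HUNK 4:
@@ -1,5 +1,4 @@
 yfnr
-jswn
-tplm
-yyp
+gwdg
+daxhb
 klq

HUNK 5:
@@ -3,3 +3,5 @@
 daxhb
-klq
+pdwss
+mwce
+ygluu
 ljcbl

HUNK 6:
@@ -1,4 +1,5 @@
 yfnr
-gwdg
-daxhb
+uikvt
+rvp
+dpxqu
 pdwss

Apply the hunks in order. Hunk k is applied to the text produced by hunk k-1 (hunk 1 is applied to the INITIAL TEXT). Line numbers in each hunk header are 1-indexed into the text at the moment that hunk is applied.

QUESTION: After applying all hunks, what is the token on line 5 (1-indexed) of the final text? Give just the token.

Hunk 1: at line 1 remove [oqc,bhu] add [jswn] -> 5 lines: yfnr jswn ykif ljcbl hdkwj
Hunk 2: at line 1 remove [ykif] add [tplm,tlphf,klq] -> 7 lines: yfnr jswn tplm tlphf klq ljcbl hdkwj
Hunk 3: at line 2 remove [tlphf] add [yyp] -> 7 lines: yfnr jswn tplm yyp klq ljcbl hdkwj
Hunk 4: at line 1 remove [jswn,tplm,yyp] add [gwdg,daxhb] -> 6 lines: yfnr gwdg daxhb klq ljcbl hdkwj
Hunk 5: at line 3 remove [klq] add [pdwss,mwce,ygluu] -> 8 lines: yfnr gwdg daxhb pdwss mwce ygluu ljcbl hdkwj
Hunk 6: at line 1 remove [gwdg,daxhb] add [uikvt,rvp,dpxqu] -> 9 lines: yfnr uikvt rvp dpxqu pdwss mwce ygluu ljcbl hdkwj
Final line 5: pdwss

Answer: pdwss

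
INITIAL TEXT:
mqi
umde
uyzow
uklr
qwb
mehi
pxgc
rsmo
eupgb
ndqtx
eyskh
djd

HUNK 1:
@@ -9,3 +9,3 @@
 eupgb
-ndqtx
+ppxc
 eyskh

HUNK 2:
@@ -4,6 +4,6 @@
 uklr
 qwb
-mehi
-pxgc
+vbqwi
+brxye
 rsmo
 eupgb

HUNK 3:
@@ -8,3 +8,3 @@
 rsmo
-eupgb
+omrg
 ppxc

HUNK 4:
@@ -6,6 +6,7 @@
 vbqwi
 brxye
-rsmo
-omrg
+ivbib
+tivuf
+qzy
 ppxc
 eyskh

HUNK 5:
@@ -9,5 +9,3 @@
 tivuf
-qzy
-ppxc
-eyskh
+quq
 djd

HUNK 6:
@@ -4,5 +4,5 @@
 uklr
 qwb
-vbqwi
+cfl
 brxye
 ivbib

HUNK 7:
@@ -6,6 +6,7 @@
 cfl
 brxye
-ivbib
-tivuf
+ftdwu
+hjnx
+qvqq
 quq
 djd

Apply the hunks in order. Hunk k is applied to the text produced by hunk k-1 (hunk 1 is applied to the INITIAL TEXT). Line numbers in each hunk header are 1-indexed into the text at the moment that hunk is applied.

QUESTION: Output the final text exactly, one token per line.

Hunk 1: at line 9 remove [ndqtx] add [ppxc] -> 12 lines: mqi umde uyzow uklr qwb mehi pxgc rsmo eupgb ppxc eyskh djd
Hunk 2: at line 4 remove [mehi,pxgc] add [vbqwi,brxye] -> 12 lines: mqi umde uyzow uklr qwb vbqwi brxye rsmo eupgb ppxc eyskh djd
Hunk 3: at line 8 remove [eupgb] add [omrg] -> 12 lines: mqi umde uyzow uklr qwb vbqwi brxye rsmo omrg ppxc eyskh djd
Hunk 4: at line 6 remove [rsmo,omrg] add [ivbib,tivuf,qzy] -> 13 lines: mqi umde uyzow uklr qwb vbqwi brxye ivbib tivuf qzy ppxc eyskh djd
Hunk 5: at line 9 remove [qzy,ppxc,eyskh] add [quq] -> 11 lines: mqi umde uyzow uklr qwb vbqwi brxye ivbib tivuf quq djd
Hunk 6: at line 4 remove [vbqwi] add [cfl] -> 11 lines: mqi umde uyzow uklr qwb cfl brxye ivbib tivuf quq djd
Hunk 7: at line 6 remove [ivbib,tivuf] add [ftdwu,hjnx,qvqq] -> 12 lines: mqi umde uyzow uklr qwb cfl brxye ftdwu hjnx qvqq quq djd

Answer: mqi
umde
uyzow
uklr
qwb
cfl
brxye
ftdwu
hjnx
qvqq
quq
djd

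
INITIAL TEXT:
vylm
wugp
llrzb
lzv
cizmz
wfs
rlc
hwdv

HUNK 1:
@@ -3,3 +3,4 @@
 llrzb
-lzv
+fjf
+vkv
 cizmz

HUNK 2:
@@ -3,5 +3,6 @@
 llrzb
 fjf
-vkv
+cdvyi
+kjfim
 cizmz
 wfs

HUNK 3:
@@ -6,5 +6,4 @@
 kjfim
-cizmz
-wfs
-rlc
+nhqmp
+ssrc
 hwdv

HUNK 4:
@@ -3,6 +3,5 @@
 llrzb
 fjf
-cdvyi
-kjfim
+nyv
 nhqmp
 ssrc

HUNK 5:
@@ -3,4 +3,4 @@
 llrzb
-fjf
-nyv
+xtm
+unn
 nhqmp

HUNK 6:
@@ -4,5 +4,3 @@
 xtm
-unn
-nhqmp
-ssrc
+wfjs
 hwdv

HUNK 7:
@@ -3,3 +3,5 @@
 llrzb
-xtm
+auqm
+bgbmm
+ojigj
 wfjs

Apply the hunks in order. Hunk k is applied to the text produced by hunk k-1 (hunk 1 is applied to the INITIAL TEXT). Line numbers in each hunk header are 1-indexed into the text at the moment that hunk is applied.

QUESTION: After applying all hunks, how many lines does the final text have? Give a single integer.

Answer: 8

Derivation:
Hunk 1: at line 3 remove [lzv] add [fjf,vkv] -> 9 lines: vylm wugp llrzb fjf vkv cizmz wfs rlc hwdv
Hunk 2: at line 3 remove [vkv] add [cdvyi,kjfim] -> 10 lines: vylm wugp llrzb fjf cdvyi kjfim cizmz wfs rlc hwdv
Hunk 3: at line 6 remove [cizmz,wfs,rlc] add [nhqmp,ssrc] -> 9 lines: vylm wugp llrzb fjf cdvyi kjfim nhqmp ssrc hwdv
Hunk 4: at line 3 remove [cdvyi,kjfim] add [nyv] -> 8 lines: vylm wugp llrzb fjf nyv nhqmp ssrc hwdv
Hunk 5: at line 3 remove [fjf,nyv] add [xtm,unn] -> 8 lines: vylm wugp llrzb xtm unn nhqmp ssrc hwdv
Hunk 6: at line 4 remove [unn,nhqmp,ssrc] add [wfjs] -> 6 lines: vylm wugp llrzb xtm wfjs hwdv
Hunk 7: at line 3 remove [xtm] add [auqm,bgbmm,ojigj] -> 8 lines: vylm wugp llrzb auqm bgbmm ojigj wfjs hwdv
Final line count: 8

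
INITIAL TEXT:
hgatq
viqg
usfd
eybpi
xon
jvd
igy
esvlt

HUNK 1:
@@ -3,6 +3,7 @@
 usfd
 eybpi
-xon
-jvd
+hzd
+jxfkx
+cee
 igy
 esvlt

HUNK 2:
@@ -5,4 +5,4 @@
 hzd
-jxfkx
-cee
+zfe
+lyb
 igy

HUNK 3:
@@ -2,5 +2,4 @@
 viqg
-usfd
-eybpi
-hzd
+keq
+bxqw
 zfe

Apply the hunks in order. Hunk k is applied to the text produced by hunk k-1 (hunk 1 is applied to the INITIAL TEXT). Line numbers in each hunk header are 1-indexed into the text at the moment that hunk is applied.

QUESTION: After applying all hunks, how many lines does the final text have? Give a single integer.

Hunk 1: at line 3 remove [xon,jvd] add [hzd,jxfkx,cee] -> 9 lines: hgatq viqg usfd eybpi hzd jxfkx cee igy esvlt
Hunk 2: at line 5 remove [jxfkx,cee] add [zfe,lyb] -> 9 lines: hgatq viqg usfd eybpi hzd zfe lyb igy esvlt
Hunk 3: at line 2 remove [usfd,eybpi,hzd] add [keq,bxqw] -> 8 lines: hgatq viqg keq bxqw zfe lyb igy esvlt
Final line count: 8

Answer: 8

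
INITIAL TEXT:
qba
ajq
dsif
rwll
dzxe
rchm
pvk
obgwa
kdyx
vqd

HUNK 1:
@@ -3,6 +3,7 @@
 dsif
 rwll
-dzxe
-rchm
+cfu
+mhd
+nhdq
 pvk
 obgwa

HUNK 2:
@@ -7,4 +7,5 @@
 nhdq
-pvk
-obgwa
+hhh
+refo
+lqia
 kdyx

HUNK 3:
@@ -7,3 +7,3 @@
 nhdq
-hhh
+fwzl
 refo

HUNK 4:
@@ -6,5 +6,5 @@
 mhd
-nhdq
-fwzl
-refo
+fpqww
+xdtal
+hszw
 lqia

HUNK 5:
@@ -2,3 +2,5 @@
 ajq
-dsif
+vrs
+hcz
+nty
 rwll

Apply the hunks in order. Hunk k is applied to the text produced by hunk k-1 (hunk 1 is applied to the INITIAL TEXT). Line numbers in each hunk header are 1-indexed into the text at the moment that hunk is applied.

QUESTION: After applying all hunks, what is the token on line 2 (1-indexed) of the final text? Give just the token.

Answer: ajq

Derivation:
Hunk 1: at line 3 remove [dzxe,rchm] add [cfu,mhd,nhdq] -> 11 lines: qba ajq dsif rwll cfu mhd nhdq pvk obgwa kdyx vqd
Hunk 2: at line 7 remove [pvk,obgwa] add [hhh,refo,lqia] -> 12 lines: qba ajq dsif rwll cfu mhd nhdq hhh refo lqia kdyx vqd
Hunk 3: at line 7 remove [hhh] add [fwzl] -> 12 lines: qba ajq dsif rwll cfu mhd nhdq fwzl refo lqia kdyx vqd
Hunk 4: at line 6 remove [nhdq,fwzl,refo] add [fpqww,xdtal,hszw] -> 12 lines: qba ajq dsif rwll cfu mhd fpqww xdtal hszw lqia kdyx vqd
Hunk 5: at line 2 remove [dsif] add [vrs,hcz,nty] -> 14 lines: qba ajq vrs hcz nty rwll cfu mhd fpqww xdtal hszw lqia kdyx vqd
Final line 2: ajq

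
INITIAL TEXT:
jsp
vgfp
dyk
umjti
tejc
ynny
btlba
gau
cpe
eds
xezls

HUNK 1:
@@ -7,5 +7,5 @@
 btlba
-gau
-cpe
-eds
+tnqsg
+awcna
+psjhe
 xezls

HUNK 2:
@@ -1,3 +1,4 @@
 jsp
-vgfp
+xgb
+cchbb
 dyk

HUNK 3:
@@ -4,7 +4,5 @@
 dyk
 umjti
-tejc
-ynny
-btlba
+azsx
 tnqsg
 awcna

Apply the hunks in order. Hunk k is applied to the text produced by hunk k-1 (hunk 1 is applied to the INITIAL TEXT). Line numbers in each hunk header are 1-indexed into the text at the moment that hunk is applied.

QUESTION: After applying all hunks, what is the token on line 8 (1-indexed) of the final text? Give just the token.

Hunk 1: at line 7 remove [gau,cpe,eds] add [tnqsg,awcna,psjhe] -> 11 lines: jsp vgfp dyk umjti tejc ynny btlba tnqsg awcna psjhe xezls
Hunk 2: at line 1 remove [vgfp] add [xgb,cchbb] -> 12 lines: jsp xgb cchbb dyk umjti tejc ynny btlba tnqsg awcna psjhe xezls
Hunk 3: at line 4 remove [tejc,ynny,btlba] add [azsx] -> 10 lines: jsp xgb cchbb dyk umjti azsx tnqsg awcna psjhe xezls
Final line 8: awcna

Answer: awcna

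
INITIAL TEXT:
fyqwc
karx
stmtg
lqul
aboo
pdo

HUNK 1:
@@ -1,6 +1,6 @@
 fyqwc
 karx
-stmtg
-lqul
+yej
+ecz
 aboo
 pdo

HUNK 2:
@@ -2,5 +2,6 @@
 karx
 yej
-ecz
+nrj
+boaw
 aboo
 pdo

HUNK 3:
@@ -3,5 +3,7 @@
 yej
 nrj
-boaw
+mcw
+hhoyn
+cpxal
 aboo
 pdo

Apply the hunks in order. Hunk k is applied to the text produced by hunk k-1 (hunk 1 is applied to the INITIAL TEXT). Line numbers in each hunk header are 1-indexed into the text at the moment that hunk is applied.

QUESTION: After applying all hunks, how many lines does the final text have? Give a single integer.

Answer: 9

Derivation:
Hunk 1: at line 1 remove [stmtg,lqul] add [yej,ecz] -> 6 lines: fyqwc karx yej ecz aboo pdo
Hunk 2: at line 2 remove [ecz] add [nrj,boaw] -> 7 lines: fyqwc karx yej nrj boaw aboo pdo
Hunk 3: at line 3 remove [boaw] add [mcw,hhoyn,cpxal] -> 9 lines: fyqwc karx yej nrj mcw hhoyn cpxal aboo pdo
Final line count: 9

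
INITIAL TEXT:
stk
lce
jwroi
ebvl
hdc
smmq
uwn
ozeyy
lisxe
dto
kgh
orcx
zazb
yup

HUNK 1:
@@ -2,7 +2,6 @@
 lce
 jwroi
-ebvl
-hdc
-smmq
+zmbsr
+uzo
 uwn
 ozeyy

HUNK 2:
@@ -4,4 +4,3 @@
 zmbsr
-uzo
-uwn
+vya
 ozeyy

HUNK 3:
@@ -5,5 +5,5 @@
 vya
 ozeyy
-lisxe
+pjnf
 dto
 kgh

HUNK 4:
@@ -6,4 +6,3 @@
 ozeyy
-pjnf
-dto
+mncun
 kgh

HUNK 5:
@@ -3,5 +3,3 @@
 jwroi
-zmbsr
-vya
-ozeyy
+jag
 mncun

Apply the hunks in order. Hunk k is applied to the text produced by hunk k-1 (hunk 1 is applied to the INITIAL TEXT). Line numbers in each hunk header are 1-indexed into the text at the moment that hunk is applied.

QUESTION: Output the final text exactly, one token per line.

Hunk 1: at line 2 remove [ebvl,hdc,smmq] add [zmbsr,uzo] -> 13 lines: stk lce jwroi zmbsr uzo uwn ozeyy lisxe dto kgh orcx zazb yup
Hunk 2: at line 4 remove [uzo,uwn] add [vya] -> 12 lines: stk lce jwroi zmbsr vya ozeyy lisxe dto kgh orcx zazb yup
Hunk 3: at line 5 remove [lisxe] add [pjnf] -> 12 lines: stk lce jwroi zmbsr vya ozeyy pjnf dto kgh orcx zazb yup
Hunk 4: at line 6 remove [pjnf,dto] add [mncun] -> 11 lines: stk lce jwroi zmbsr vya ozeyy mncun kgh orcx zazb yup
Hunk 5: at line 3 remove [zmbsr,vya,ozeyy] add [jag] -> 9 lines: stk lce jwroi jag mncun kgh orcx zazb yup

Answer: stk
lce
jwroi
jag
mncun
kgh
orcx
zazb
yup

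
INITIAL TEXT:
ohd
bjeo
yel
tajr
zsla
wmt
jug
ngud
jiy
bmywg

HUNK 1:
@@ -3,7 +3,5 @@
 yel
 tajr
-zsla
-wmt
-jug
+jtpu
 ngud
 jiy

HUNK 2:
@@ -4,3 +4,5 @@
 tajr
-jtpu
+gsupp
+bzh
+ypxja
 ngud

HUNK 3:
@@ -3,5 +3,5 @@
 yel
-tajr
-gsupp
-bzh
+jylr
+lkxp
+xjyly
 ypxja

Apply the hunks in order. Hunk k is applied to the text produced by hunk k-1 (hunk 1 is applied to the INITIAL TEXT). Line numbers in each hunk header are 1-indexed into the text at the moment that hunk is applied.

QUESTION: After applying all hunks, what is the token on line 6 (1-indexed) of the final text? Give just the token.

Hunk 1: at line 3 remove [zsla,wmt,jug] add [jtpu] -> 8 lines: ohd bjeo yel tajr jtpu ngud jiy bmywg
Hunk 2: at line 4 remove [jtpu] add [gsupp,bzh,ypxja] -> 10 lines: ohd bjeo yel tajr gsupp bzh ypxja ngud jiy bmywg
Hunk 3: at line 3 remove [tajr,gsupp,bzh] add [jylr,lkxp,xjyly] -> 10 lines: ohd bjeo yel jylr lkxp xjyly ypxja ngud jiy bmywg
Final line 6: xjyly

Answer: xjyly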